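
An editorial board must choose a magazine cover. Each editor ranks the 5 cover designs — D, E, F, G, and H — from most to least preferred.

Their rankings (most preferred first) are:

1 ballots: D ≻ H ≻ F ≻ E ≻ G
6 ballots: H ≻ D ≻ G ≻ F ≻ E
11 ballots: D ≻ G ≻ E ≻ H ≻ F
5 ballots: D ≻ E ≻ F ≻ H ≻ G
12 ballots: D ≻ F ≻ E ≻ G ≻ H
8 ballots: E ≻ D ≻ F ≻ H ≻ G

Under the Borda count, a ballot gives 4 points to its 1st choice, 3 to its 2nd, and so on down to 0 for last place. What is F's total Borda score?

70

Borda scores:
  D: 4 + 6·3 + 11·4 + 5·4 + 12·4 + 8·3 = 158
  E: 1 + 6·0 + 11·2 + 5·3 + 12·2 + 8·4 = 94
  F: 2 + 6·1 + 11·0 + 5·2 + 12·3 + 8·2 = 70
  G: 0 + 6·2 + 11·3 + 5·0 + 12·1 + 8·0 = 57
  H: 3 + 6·4 + 11·1 + 5·1 + 12·0 + 8·1 = 51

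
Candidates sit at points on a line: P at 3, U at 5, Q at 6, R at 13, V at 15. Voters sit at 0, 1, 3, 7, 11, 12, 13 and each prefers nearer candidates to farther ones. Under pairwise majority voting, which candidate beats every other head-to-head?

With single-peaked preferences on a line, the Condorcet winner is the candidate closest to the median voter.
The median voter (position 7) is closest to Q at 6.
Check: Q vs P — voters closer to Q: 4 of 7.

Q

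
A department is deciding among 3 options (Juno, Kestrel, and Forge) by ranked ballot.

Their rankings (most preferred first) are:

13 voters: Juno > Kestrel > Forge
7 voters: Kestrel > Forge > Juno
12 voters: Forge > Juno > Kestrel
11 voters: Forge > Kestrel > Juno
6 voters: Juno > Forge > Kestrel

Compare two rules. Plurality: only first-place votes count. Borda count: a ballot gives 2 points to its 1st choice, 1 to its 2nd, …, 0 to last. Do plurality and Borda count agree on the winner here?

Plurality first-place counts: Juno 19, Kestrel 7, Forge 23 → Forge.
Borda totals: Juno 50, Kestrel 38, Forge 59 → Forge.
The two rules agree on Forge.

Yes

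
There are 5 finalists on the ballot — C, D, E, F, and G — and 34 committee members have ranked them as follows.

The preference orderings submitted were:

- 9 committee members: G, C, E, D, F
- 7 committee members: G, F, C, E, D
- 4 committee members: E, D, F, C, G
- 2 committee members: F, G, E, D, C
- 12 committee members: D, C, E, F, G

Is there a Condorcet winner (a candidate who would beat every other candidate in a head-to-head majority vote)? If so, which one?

No Condorcet winner

Head-to-head results (34 voters total):
C vs D: D wins 18–16.
C vs E: C wins 28–6.
C vs F: C wins 21–13.
C vs G: G wins 18–16.
D vs E: E wins 22–12.
D vs F: D wins 25–9.
D vs G: G wins 18–16.
E vs F: E wins 25–9.
E vs G: G wins 18–16.
F vs G: F wins 18–16.
No candidate beats all others: C beats E beats D beats C, a majority cycle.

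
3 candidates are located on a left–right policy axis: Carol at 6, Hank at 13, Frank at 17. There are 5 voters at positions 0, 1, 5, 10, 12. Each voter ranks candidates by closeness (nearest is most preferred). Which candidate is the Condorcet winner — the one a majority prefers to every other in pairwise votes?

Carol

With single-peaked preferences on a line, the Condorcet winner is the candidate closest to the median voter.
The median voter (position 5) is closest to Carol at 6.
Check: Carol vs Frank — voters closer to Carol: 4 of 5.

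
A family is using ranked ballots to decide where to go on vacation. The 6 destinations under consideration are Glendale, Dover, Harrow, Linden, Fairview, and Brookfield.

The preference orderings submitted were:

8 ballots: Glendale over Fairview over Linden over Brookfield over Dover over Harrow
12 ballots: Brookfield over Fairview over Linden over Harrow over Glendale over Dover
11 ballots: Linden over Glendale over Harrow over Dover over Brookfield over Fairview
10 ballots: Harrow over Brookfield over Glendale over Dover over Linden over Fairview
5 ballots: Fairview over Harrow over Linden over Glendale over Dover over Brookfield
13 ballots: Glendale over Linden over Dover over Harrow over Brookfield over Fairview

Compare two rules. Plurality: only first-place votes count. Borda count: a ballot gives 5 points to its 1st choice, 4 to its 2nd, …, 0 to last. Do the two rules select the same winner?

Yes

Plurality first-place counts: Glendale 21, Dover 0, Harrow 10, Linden 11, Fairview 5, Brookfield 12 → Glendale.
Borda totals: Glendale 201, Dover 94, Harrow 153, Linden 192, Fairview 105, Brookfield 140 → Glendale.
The two rules agree on Glendale.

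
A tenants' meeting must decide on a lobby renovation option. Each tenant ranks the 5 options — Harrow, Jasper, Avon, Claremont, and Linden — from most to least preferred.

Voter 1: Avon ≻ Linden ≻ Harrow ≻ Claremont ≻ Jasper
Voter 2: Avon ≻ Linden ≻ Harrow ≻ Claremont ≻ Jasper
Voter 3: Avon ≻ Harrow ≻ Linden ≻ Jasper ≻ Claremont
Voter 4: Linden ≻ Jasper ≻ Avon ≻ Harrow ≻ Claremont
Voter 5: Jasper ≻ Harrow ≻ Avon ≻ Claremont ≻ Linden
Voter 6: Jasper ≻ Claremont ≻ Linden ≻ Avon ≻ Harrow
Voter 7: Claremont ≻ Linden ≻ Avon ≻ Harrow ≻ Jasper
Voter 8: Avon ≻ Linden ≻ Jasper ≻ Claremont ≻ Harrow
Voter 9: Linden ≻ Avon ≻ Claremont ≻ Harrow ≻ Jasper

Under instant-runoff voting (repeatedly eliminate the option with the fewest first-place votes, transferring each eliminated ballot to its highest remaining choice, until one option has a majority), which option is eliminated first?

Harrow

Round 1: Avon 4, Jasper 2, Linden 2, Claremont 1, Harrow 0. Harrow has the fewest and is eliminated.
Round 2: Avon 4, Jasper 2, Linden 2, Claremont 1. Claremont has the fewest and is eliminated.
Round 3: Avon 4, Linden 3, Jasper 2. Jasper has the fewest and is eliminated.
Round 4: Avon 5, Linden 4. Avon has a majority.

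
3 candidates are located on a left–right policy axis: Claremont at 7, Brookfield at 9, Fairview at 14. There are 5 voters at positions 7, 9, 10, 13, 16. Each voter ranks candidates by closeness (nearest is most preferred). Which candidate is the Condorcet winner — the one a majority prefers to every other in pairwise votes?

Brookfield

With single-peaked preferences on a line, the Condorcet winner is the candidate closest to the median voter.
The median voter (position 10) is closest to Brookfield at 9.
Check: Brookfield vs Fairview — voters closer to Brookfield: 3 of 5.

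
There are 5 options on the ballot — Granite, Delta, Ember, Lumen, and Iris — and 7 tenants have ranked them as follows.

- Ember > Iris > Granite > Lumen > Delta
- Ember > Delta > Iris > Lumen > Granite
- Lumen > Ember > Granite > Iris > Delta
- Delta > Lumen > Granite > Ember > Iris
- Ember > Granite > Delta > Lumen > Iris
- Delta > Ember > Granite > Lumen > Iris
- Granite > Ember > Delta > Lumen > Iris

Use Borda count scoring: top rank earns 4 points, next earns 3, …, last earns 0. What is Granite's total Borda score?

Borda scores:
  Granite: 2 + 0 + 2 + 2 + 3 + 2 + 4 = 15
  Delta: 0 + 3 + 0 + 4 + 2 + 4 + 2 = 15
  Ember: 4 + 4 + 3 + 1 + 4 + 3 + 3 = 22
  Lumen: 1 + 1 + 4 + 3 + 1 + 1 + 1 = 12
  Iris: 3 + 2 + 1 + 0 + 0 + 0 + 0 = 6

15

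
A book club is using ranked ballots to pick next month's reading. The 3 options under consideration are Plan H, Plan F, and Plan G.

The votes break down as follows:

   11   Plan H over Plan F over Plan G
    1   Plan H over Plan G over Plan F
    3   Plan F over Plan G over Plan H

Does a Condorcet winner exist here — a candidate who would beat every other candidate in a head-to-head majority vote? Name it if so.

Plan H

Head-to-head results (15 voters total):
Plan H vs Plan F: Plan H wins 12–3.
Plan H vs Plan G: Plan H wins 12–3.
Plan F vs Plan G: Plan F wins 14–1.
Plan H beats each rival — Plan F (12–3), Plan G (12–3) — so Plan H is the Condorcet winner.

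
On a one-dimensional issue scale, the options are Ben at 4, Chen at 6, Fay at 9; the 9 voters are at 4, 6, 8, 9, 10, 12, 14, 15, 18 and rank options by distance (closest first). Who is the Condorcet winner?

With single-peaked preferences on a line, the Condorcet winner is the candidate closest to the median voter.
The median voter (position 10) is closest to Fay at 9.
Check: Fay vs Chen — voters closer to Fay: 7 of 9.

Fay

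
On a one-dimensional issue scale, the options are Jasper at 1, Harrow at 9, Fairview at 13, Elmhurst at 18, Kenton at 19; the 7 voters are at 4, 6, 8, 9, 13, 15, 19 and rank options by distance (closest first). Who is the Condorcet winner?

Harrow

With single-peaked preferences on a line, the Condorcet winner is the candidate closest to the median voter.
The median voter (position 9) is closest to Harrow at 9.
Check: Harrow vs Kenton — voters closer to Harrow: 5 of 7.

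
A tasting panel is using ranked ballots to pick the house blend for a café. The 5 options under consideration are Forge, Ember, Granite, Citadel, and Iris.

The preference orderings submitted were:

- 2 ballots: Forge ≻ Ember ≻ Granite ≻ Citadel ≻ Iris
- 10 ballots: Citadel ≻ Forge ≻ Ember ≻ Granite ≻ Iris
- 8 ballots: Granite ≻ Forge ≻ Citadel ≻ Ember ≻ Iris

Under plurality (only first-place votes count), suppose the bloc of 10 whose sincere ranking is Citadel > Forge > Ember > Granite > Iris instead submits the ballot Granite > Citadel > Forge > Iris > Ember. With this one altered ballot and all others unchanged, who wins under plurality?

First-place totals with the altered ballot: Forge 2, Ember 0, Granite 18, Citadel 0, Iris 0.
The switch changes the winner from Citadel to Granite.

Granite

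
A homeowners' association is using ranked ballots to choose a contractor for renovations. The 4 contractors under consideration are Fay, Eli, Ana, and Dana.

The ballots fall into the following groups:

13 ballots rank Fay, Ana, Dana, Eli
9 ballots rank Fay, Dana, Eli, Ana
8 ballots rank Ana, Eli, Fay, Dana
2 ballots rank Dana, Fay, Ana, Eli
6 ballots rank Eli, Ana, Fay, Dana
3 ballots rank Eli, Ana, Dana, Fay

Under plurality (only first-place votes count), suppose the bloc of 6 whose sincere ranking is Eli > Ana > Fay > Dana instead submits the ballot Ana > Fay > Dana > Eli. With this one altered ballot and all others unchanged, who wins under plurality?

Fay

First-place totals with the altered ballot: Fay 22, Eli 3, Ana 14, Dana 2.
The winner is unchanged: still Fay.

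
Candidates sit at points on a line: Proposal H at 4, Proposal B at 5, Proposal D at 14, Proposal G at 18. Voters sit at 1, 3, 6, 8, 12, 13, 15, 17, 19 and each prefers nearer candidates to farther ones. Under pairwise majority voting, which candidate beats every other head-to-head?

Proposal D

With single-peaked preferences on a line, the Condorcet winner is the candidate closest to the median voter.
The median voter (position 12) is closest to Proposal D at 14.
Check: Proposal D vs Proposal H — voters closer to Proposal D: 5 of 9.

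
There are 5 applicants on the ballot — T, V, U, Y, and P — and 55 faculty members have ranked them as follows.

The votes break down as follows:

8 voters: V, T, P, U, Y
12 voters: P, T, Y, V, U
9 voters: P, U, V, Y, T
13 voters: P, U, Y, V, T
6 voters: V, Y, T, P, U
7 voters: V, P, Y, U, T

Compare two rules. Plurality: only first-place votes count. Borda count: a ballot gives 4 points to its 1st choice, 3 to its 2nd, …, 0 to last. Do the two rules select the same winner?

Yes

Plurality first-place counts: T 0, V 21, U 0, Y 0, P 34 → P.
Borda totals: T 72, V 127, U 81, Y 91, P 179 → P.
The two rules agree on P.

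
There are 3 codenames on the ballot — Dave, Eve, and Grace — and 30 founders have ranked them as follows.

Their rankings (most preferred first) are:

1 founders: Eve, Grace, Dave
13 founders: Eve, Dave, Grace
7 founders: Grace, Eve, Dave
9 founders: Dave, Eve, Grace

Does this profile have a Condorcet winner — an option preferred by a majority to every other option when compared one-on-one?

Head-to-head results (30 voters total):
Dave vs Eve: Eve wins 21–9.
Dave vs Grace: Dave wins 22–8.
Eve vs Grace: Eve wins 23–7.
Eve beats each rival — Dave (21–9), Grace (23–7) — so Eve is the Condorcet winner.

Yes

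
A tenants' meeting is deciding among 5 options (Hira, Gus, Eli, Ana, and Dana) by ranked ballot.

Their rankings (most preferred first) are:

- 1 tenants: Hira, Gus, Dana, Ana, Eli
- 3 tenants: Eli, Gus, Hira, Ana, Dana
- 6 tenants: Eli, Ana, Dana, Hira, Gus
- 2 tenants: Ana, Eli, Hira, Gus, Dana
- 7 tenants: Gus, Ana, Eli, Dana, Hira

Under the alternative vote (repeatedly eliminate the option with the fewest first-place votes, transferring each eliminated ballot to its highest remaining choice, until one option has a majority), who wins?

Eli

Round 1: Eli 9, Gus 7, Ana 2, Hira 1, Dana 0. Dana has the fewest and is eliminated.
Round 2: Eli 9, Gus 7, Ana 2, Hira 1. Hira has the fewest and is eliminated.
Round 3: Eli 9, Gus 8, Ana 2. Ana has the fewest and is eliminated.
Round 4: Eli 11, Gus 8. Eli has a majority.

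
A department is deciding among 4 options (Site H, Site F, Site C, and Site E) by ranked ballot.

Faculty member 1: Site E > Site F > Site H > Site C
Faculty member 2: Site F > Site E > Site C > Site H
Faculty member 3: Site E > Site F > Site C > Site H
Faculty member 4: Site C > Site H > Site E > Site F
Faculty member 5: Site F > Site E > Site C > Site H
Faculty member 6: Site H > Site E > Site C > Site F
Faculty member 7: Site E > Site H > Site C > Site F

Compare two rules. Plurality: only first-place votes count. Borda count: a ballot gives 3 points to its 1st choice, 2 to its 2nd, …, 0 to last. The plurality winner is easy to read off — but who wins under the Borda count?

Plurality first-place counts: Site H 1, Site F 2, Site C 1, Site E 3 → Site E.
Borda totals: Site H 8, Site F 10, Site C 8, Site E 16 → Site E.

Site E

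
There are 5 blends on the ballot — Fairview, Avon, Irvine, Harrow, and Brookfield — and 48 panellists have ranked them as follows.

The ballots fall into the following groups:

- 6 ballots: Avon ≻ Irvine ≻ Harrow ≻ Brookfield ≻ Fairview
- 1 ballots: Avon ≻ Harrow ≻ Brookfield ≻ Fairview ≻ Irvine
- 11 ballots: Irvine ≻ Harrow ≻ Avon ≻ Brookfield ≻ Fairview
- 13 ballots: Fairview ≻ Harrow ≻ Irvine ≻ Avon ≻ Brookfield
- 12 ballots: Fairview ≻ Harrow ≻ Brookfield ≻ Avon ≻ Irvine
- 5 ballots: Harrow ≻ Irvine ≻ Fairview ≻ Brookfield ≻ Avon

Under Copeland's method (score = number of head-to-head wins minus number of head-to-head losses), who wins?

Fairview

Pairwise results:
  Fairview vs Avon: Fairview wins 30–18.
  Fairview vs Irvine: Fairview wins 26–22.
  Fairview vs Harrow: Fairview wins 25–23.
  Fairview vs Brookfield: Fairview wins 30–18.
  Avon vs Irvine: Irvine wins 29–19.
  Avon vs Harrow: Harrow wins 41–7.
  Avon vs Brookfield: Avon wins 31–17.
  Irvine vs Harrow: Harrow wins 31–17.
  Irvine vs Brookfield: Irvine wins 35–13.
  Harrow vs Brookfield: Harrow wins 48–0.
Copeland scores (wins − losses):
  Fairview: 4 − 0 = 4
  Avon: 1 − 3 = -2
  Irvine: 2 − 2 = 0
  Harrow: 3 − 1 = 2
  Brookfield: 0 − 4 = -4
Fairview has the best Copeland score.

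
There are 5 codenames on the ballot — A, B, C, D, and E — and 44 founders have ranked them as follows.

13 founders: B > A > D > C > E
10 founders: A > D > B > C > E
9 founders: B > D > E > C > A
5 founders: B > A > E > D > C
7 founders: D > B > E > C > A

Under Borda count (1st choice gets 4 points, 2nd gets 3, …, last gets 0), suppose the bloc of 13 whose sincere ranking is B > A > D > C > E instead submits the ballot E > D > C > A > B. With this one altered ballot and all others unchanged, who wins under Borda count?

D

Borda totals with the altered ballot: A 68, B 97, C 52, D 129, E 94.
The switch changes the winner from B to D.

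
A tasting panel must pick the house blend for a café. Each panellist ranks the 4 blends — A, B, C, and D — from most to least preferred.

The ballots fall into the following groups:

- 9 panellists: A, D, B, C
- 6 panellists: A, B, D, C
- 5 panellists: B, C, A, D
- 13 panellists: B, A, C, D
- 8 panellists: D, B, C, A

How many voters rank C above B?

0

Ballots ranking C above B: 0.
Ballots ranking B above C: 9+6+5+13+8 = 41.
So 0 of 41 voters prefer C to B.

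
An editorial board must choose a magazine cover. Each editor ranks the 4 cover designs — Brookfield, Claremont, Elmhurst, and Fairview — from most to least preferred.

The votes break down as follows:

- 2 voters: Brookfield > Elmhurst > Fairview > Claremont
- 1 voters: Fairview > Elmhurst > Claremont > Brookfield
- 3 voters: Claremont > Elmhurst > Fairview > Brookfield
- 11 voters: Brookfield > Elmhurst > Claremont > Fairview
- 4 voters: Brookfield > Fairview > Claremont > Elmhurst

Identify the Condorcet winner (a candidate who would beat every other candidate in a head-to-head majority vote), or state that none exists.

Brookfield

Head-to-head results (21 voters total):
Brookfield vs Claremont: Brookfield wins 17–4.
Brookfield vs Elmhurst: Brookfield wins 17–4.
Brookfield vs Fairview: Brookfield wins 17–4.
Claremont vs Elmhurst: Elmhurst wins 14–7.
Claremont vs Fairview: Claremont wins 14–7.
Elmhurst vs Fairview: Elmhurst wins 16–5.
Brookfield beats each rival — Claremont (17–4), Elmhurst (17–4), Fairview (17–4) — so Brookfield is the Condorcet winner.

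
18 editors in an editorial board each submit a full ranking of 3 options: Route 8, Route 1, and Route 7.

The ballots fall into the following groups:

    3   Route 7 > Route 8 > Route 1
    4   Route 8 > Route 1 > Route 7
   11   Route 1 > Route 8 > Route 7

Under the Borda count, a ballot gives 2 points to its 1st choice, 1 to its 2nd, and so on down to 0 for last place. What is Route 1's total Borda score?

Borda scores:
  Route 8: 3·1 + 4·2 + 11·1 = 22
  Route 1: 3·0 + 4·1 + 11·2 = 26
  Route 7: 3·2 + 4·0 + 11·0 = 6

26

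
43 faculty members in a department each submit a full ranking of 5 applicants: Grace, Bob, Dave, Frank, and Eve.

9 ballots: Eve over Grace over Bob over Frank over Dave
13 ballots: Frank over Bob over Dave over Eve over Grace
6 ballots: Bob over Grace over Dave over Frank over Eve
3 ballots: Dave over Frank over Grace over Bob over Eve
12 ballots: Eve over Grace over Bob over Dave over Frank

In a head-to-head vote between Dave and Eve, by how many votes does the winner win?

Ballots ranking Dave above Eve: 13+6+3 = 22.
Ballots ranking Eve above Dave: 9+12 = 21.
Dave wins 22–21, a margin of 1.

1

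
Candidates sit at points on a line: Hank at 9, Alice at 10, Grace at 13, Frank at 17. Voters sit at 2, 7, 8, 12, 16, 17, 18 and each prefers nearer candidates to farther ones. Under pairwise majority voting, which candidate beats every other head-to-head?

With single-peaked preferences on a line, the Condorcet winner is the candidate closest to the median voter.
The median voter (position 12) is closest to Grace at 13.
Check: Grace vs Frank — voters closer to Grace: 4 of 7.

Grace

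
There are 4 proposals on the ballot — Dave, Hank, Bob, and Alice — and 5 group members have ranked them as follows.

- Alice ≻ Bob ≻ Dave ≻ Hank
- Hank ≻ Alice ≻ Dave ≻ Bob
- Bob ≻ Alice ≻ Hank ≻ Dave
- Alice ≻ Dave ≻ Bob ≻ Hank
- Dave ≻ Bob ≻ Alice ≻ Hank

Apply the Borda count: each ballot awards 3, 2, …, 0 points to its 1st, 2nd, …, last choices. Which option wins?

Borda scores:
  Dave: 1 + 1 + 0 + 2 + 3 = 7
  Hank: 0 + 3 + 1 + 0 + 0 = 4
  Bob: 2 + 0 + 3 + 1 + 2 = 8
  Alice: 3 + 2 + 2 + 3 + 1 = 11
Alice has the highest total.

Alice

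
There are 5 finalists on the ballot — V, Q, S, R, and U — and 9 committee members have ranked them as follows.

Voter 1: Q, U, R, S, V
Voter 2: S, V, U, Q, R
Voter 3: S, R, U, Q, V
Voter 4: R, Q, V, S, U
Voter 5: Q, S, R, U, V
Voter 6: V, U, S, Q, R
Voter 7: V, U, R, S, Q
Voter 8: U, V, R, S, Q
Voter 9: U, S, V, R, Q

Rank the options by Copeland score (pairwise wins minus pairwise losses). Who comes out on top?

U

Pairwise results:
  V vs Q: V wins 5–4.
  V vs S: S wins 5–4.
  V vs R: V wins 5–4.
  V vs U: U wins 5–4.
  Q vs S: S wins 6–3.
  Q vs R: R wins 5–4.
  Q vs U: U wins 6–3.
  S vs R: S wins 5–4.
  S vs U: U wins 5–4.
  R vs U: U wins 6–3.
Copeland scores (wins − losses):
  V: 2 − 2 = 0
  Q: 0 − 4 = -4
  S: 3 − 1 = 2
  R: 1 − 3 = -2
  U: 4 − 0 = 4
U has the best Copeland score.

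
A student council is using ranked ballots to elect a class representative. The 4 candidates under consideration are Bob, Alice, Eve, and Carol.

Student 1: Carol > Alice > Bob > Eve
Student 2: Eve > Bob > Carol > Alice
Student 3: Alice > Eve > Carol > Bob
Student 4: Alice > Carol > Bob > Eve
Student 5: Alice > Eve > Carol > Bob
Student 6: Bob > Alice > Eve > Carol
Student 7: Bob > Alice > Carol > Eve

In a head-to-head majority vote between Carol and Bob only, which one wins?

Ballots ranking Carol above Bob: 4.
Ballots ranking Bob above Carol: 3.
Carol wins the head-to-head, 4–3.

Carol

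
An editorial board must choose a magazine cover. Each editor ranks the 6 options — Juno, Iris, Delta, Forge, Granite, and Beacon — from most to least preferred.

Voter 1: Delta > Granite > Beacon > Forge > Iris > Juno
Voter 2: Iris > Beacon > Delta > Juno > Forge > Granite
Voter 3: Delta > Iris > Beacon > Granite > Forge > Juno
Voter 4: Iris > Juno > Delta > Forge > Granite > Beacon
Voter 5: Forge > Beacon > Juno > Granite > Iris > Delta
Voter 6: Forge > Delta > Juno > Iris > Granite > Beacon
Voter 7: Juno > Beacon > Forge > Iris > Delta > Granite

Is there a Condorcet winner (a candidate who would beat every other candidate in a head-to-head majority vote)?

No

Head-to-head results (7 voters total):
Juno vs Iris: Iris wins 4–3.
Juno vs Delta: Delta wins 4–3.
Juno vs Forge: Forge wins 4–3.
Juno vs Granite: Juno wins 5–2.
Juno vs Beacon: Beacon wins 4–3.
Iris vs Delta: Iris wins 4–3.
Iris vs Forge: Forge wins 4–3.
Iris vs Granite: Iris wins 5–2.
Iris vs Beacon: Iris wins 4–3.
Delta vs Forge: Delta wins 4–3.
Delta vs Granite: Delta wins 6–1.
Delta vs Beacon: Delta wins 4–3.
Forge vs Granite: Forge wins 5–2.
Forge vs Beacon: Beacon wins 4–3.
Granite vs Beacon: Beacon wins 4–3.
No candidate beats all others: Iris beats Delta beats Forge beats Iris, a majority cycle.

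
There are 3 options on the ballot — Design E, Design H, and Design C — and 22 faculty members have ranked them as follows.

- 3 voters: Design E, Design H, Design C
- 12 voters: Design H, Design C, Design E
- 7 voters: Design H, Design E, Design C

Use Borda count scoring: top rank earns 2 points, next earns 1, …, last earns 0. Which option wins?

Design H

Borda scores:
  Design E: 3·2 + 12·0 + 7·1 = 13
  Design H: 3·1 + 12·2 + 7·2 = 41
  Design C: 3·0 + 12·1 + 7·0 = 12
Design H has the highest total.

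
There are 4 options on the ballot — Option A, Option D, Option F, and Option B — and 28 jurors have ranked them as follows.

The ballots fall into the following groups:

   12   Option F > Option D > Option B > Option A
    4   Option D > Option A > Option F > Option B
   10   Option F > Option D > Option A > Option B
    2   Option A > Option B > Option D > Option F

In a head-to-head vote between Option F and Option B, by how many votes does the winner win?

24

Ballots ranking Option F above Option B: 12+4+10 = 26.
Ballots ranking Option B above Option F: 2.
Option F wins 26–2, a margin of 24.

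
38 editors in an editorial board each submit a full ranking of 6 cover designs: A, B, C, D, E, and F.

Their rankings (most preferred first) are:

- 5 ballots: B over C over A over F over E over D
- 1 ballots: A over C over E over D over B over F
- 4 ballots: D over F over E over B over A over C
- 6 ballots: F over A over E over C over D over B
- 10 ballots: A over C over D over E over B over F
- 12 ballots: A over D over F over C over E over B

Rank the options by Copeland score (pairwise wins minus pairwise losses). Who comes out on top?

A

Pairwise results:
  A vs B: A wins 29–9.
  A vs C: A wins 33–5.
  A vs D: A wins 34–4.
  A vs E: A wins 34–4.
  A vs F: A wins 28–10.
  B vs C: C wins 29–9.
  B vs D: D wins 33–5.
  B vs E: E wins 33–5.
  B vs F: F wins 22–16.
  C vs D: C wins 22–16.
  C vs E: C wins 28–10.
  C vs F: F wins 22–16.
  D vs E: D wins 26–12.
  D vs F: D wins 27–11.
  E vs F: F wins 27–11.
Copeland scores (wins − losses):
  A: 5 − 0 = 5
  B: 0 − 5 = -5
  C: 3 − 2 = 1
  D: 3 − 2 = 1
  E: 1 − 4 = -3
  F: 3 − 2 = 1
A has the best Copeland score.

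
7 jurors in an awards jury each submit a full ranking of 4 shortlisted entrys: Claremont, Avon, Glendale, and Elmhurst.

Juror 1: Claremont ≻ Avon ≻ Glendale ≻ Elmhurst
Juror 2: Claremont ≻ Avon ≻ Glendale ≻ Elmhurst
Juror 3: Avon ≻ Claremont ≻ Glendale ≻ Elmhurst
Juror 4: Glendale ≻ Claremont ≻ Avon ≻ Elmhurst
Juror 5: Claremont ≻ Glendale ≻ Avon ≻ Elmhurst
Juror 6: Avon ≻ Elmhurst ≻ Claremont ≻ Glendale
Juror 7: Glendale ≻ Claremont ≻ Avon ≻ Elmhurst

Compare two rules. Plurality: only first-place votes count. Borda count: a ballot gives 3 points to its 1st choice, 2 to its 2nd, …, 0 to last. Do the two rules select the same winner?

Plurality first-place counts: Claremont 3, Avon 2, Glendale 2, Elmhurst 0 → Claremont.
Borda totals: Claremont 16, Avon 13, Glendale 11, Elmhurst 2 → Claremont.
The two rules agree on Claremont.

Yes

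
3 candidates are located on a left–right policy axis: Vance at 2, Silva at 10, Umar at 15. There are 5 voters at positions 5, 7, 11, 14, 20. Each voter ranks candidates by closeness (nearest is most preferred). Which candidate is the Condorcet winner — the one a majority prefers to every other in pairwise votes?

Silva

With single-peaked preferences on a line, the Condorcet winner is the candidate closest to the median voter.
The median voter (position 11) is closest to Silva at 10.
Check: Silva vs Umar — voters closer to Silva: 3 of 5.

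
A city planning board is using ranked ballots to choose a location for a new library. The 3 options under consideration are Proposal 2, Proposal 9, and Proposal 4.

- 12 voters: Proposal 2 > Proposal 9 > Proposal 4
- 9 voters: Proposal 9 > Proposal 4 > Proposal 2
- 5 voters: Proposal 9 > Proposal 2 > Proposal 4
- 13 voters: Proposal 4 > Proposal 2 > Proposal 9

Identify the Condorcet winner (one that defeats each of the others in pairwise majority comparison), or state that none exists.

Head-to-head results (39 voters total):
Proposal 2 vs Proposal 9: Proposal 2 wins 25–14.
Proposal 2 vs Proposal 4: Proposal 4 wins 22–17.
Proposal 9 vs Proposal 4: Proposal 9 wins 26–13.
No candidate beats all others: Proposal 2 beats Proposal 9 beats Proposal 4 beats Proposal 2, a majority cycle.

None — there is no Condorcet winner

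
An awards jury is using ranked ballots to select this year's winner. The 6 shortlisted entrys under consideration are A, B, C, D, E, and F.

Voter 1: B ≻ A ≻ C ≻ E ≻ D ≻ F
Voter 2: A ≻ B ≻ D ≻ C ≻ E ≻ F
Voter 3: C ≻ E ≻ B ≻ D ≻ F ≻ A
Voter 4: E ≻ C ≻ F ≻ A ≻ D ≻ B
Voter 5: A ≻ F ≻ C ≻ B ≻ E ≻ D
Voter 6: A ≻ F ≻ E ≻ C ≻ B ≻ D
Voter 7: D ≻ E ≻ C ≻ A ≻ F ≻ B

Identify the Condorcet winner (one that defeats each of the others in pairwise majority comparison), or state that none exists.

A

Head-to-head results (7 voters total):
A vs B: A wins 5–2.
A vs C: A wins 4–3.
A vs D: A wins 5–2.
A vs E: A wins 4–3.
A vs F: A wins 5–2.
B vs C: C wins 5–2.
B vs D: B wins 5–2.
B vs E: E wins 4–3.
B vs F: F wins 4–3.
C vs D: C wins 5–2.
C vs E: C wins 4–3.
C vs F: C wins 5–2.
D vs E: E wins 5–2.
D vs F: D wins 4–3.
E vs F: E wins 5–2.
A beats each rival — B (5–2), C (4–3), D (5–2), E (4–3), F (5–2) — so A is the Condorcet winner.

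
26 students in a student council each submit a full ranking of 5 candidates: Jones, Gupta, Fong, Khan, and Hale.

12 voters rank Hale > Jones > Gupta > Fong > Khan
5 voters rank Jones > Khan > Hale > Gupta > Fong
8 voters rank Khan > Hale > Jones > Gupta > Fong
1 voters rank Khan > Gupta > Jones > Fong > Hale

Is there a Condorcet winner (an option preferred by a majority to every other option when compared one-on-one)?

Head-to-head results (26 voters total):
Jones vs Gupta: Jones wins 25–1.
Jones vs Fong: Jones wins 26–0.
Jones vs Khan: Jones wins 17–9.
Jones vs Hale: Hale wins 20–6.
Gupta vs Fong: Gupta wins 26–0.
Gupta vs Khan: Khan wins 14–12.
Gupta vs Hale: Hale wins 25–1.
Fong vs Khan: Khan wins 14–12.
Fong vs Hale: Hale wins 25–1.
Khan vs Hale: Khan wins 14–12.
No candidate beats all others: Jones beats Khan beats Hale beats Jones, a majority cycle.

No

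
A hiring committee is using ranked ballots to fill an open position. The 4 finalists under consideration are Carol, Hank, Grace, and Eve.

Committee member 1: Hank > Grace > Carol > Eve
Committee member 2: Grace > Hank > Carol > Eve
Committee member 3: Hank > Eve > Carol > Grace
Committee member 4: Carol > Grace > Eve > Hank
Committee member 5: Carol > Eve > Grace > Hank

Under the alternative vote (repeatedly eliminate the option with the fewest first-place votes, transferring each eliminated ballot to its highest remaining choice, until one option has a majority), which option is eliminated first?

Eve

Round 1: Carol 2, Hank 2, Grace 1, Eve 0. Eve has the fewest and is eliminated.
Round 2: Carol 2, Hank 2, Grace 1. Grace has the fewest and is eliminated.
Round 3: Hank 3, Carol 2. Hank has a majority.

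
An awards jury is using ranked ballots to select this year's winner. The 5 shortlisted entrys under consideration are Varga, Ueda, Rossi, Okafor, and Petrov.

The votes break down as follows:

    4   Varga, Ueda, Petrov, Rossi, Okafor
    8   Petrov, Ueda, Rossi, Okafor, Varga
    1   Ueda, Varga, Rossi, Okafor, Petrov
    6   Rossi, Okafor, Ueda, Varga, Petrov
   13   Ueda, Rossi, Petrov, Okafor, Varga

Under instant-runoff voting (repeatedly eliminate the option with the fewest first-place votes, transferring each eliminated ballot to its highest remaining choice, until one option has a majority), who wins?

Round 1: Ueda 14, Petrov 8, Rossi 6, Varga 4, Okafor 0. Okafor has the fewest and is eliminated.
Round 2: Ueda 14, Petrov 8, Rossi 6, Varga 4. Varga has the fewest and is eliminated.
Round 3: Ueda 18, Petrov 8, Rossi 6. Ueda has a majority.

Ueda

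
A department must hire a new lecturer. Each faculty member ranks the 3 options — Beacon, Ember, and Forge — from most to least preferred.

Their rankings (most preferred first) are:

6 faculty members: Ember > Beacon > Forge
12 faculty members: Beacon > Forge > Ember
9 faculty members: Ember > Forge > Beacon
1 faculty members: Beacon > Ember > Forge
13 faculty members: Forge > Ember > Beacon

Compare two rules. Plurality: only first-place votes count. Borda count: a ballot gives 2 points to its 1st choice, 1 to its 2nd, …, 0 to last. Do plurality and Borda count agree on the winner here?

Plurality first-place counts: Beacon 13, Ember 15, Forge 13 → Ember.
Borda totals: Beacon 32, Ember 44, Forge 47 → Forge.
The two rules disagree: plurality picks Ember, Borda picks Forge.

No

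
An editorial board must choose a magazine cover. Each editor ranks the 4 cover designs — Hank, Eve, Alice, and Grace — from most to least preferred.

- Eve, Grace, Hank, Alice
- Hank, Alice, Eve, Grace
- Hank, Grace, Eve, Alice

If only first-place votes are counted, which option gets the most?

First-place vote totals:
  Hank: 2
  Eve: 1
  Alice: 0
  Grace: 0
Hank has the most first-place votes.

Hank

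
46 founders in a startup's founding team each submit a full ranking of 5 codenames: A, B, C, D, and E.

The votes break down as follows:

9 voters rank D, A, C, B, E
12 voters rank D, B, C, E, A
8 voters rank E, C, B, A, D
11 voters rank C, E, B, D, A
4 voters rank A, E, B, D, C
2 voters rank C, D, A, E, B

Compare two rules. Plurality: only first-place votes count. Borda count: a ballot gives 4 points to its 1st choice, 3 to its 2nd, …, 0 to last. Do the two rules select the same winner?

Plurality first-place counts: A 4, B 0, C 13, D 21, E 8 → D.
Borda totals: A 55, B 91, C 118, D 105, E 91 → C.
The two rules disagree: plurality picks D, Borda picks C.

No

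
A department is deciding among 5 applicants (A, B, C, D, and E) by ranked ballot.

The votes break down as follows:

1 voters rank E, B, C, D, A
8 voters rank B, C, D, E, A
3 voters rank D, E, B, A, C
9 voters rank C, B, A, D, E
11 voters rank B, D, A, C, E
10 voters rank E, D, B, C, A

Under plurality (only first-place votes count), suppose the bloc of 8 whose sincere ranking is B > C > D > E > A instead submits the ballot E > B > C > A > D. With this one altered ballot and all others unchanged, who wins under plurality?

E

First-place totals with the altered ballot: A 0, B 11, C 9, D 3, E 19.
The switch changes the winner from B to E.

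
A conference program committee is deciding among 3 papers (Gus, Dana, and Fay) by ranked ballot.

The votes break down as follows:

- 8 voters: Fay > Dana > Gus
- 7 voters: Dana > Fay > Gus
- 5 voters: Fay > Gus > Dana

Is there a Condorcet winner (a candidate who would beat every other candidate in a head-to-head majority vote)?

Head-to-head results (20 voters total):
Gus vs Dana: Dana wins 15–5.
Gus vs Fay: Fay wins 20–0.
Dana vs Fay: Fay wins 13–7.
Fay beats each rival — Gus (20–0), Dana (13–7) — so Fay is the Condorcet winner.

Yes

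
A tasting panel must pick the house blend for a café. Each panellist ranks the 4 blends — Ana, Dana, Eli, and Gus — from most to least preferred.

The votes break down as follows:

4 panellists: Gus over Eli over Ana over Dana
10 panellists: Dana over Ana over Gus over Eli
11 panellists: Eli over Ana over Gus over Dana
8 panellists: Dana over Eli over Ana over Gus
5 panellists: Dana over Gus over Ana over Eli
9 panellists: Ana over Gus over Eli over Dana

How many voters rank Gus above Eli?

Ballots ranking Gus above Eli: 4+10+5+9 = 28.
Ballots ranking Eli above Gus: 11+8 = 19.
So 28 of 47 voters prefer Gus to Eli.

28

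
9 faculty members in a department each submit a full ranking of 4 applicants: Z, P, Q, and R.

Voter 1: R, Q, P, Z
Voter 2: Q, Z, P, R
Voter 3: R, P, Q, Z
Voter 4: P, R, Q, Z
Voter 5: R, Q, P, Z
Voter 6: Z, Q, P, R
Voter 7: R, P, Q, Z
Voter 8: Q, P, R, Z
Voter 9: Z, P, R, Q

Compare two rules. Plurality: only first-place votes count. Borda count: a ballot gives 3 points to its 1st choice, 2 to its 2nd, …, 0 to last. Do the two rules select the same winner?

Yes

Plurality first-place counts: Z 2, P 1, Q 2, R 4 → R.
Borda totals: Z 8, P 15, Q 15, R 16 → R.
The two rules agree on R.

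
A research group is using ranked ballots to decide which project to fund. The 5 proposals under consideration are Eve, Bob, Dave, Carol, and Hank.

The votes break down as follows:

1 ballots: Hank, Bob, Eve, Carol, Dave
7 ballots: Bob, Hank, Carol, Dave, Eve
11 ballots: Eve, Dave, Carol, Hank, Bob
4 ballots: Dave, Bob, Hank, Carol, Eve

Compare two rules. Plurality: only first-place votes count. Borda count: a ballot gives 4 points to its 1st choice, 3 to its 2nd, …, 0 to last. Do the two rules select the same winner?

Plurality first-place counts: Eve 11, Bob 7, Dave 4, Carol 0, Hank 1 → Eve.
Borda totals: Eve 46, Bob 43, Dave 56, Carol 41, Hank 44 → Dave.
The two rules disagree: plurality picks Eve, Borda picks Dave.

No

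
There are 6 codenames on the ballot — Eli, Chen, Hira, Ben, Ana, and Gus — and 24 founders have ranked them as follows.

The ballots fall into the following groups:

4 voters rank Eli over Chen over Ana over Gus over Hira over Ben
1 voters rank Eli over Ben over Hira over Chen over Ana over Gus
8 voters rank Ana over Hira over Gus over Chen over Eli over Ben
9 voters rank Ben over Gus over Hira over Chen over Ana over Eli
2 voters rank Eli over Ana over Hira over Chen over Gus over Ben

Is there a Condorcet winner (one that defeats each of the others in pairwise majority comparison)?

Head-to-head results (24 voters total):
Eli vs Chen: Chen wins 17–7.
Eli vs Hira: Hira wins 17–7.
Eli vs Ben: Eli wins 15–9.
Eli vs Ana: Ana wins 17–7.
Eli vs Gus: Gus wins 17–7.
Chen vs Hira: Hira wins 20–4.
Chen vs Ben: Chen wins 14–10.
Chen vs Ana: Chen wins 14–10.
Chen vs Gus: Gus wins 17–7.
Hira vs Ben: Hira wins 14–10.
Hira vs Ana: Ana wins 14–10.
Hira vs Gus: Gus wins 13–11.
Ben vs Ana: Ana wins 14–10.
Ben vs Gus: Gus wins 14–10.
Ana vs Gus: Ana wins 15–9.
No candidate beats all others: Chen beats Ana beats Hira beats Chen, a majority cycle.

No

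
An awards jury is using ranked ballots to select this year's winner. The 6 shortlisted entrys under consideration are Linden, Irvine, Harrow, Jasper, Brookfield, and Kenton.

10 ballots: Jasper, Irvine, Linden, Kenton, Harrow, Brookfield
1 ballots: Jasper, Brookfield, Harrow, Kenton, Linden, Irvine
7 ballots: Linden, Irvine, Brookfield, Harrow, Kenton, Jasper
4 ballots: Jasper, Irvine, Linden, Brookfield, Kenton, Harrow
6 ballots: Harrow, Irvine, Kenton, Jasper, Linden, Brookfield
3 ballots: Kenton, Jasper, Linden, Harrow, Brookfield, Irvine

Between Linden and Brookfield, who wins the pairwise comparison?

Linden

Ballots ranking Linden above Brookfield: 10+7+4+6+3 = 30.
Ballots ranking Brookfield above Linden: 1.
Linden wins the head-to-head, 30–1.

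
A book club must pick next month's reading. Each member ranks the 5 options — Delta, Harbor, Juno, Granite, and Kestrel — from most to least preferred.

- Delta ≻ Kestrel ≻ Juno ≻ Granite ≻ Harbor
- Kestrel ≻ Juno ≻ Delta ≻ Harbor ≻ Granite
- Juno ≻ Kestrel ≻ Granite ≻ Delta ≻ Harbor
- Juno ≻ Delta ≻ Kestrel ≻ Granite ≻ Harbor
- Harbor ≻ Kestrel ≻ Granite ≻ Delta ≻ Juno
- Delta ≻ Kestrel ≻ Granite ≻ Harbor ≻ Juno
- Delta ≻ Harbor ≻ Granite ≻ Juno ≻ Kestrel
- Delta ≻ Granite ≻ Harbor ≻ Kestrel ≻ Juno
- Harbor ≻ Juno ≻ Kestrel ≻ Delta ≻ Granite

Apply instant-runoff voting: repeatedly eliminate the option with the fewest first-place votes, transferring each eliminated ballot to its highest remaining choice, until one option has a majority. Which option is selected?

Delta

Round 1: Delta 4, Harbor 2, Juno 2, Kestrel 1, Granite 0. Granite has the fewest and is eliminated.
Round 2: Delta 4, Harbor 2, Juno 2, Kestrel 1. Kestrel has the fewest and is eliminated.
Round 3: Delta 4, Juno 3, Harbor 2. Harbor has the fewest and is eliminated.
Round 4: Delta 5, Juno 4. Delta has a majority.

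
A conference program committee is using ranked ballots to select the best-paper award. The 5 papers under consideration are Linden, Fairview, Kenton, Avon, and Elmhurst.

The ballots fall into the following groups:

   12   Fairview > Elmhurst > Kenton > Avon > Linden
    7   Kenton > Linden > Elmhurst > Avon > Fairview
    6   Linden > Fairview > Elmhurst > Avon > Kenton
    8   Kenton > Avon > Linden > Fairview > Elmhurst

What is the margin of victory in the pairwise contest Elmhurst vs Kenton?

Ballots ranking Elmhurst above Kenton: 12+6 = 18.
Ballots ranking Kenton above Elmhurst: 7+8 = 15.
Elmhurst wins 18–15, a margin of 3.

3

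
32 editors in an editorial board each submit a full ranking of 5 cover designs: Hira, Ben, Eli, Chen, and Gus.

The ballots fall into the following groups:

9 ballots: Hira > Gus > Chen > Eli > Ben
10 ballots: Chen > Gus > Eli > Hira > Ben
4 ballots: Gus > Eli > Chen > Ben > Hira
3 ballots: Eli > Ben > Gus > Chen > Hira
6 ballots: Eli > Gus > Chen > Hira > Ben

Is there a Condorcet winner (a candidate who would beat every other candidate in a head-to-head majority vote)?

Yes

Head-to-head results (32 voters total):
Hira vs Ben: Hira wins 25–7.
Hira vs Eli: Eli wins 23–9.
Hira vs Chen: Chen wins 23–9.
Hira vs Gus: Gus wins 23–9.
Ben vs Eli: Eli wins 32–0.
Ben vs Chen: Chen wins 29–3.
Ben vs Gus: Gus wins 29–3.
Eli vs Chen: Chen wins 19–13.
Eli vs Gus: Gus wins 23–9.
Chen vs Gus: Gus wins 22–10.
Gus beats each rival — Hira (23–9), Ben (29–3), Eli (23–9), Chen (22–10) — so Gus is the Condorcet winner.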